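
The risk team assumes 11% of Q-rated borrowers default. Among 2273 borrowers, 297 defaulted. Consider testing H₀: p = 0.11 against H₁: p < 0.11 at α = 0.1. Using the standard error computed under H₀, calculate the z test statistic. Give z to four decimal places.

p̂ = 297/2273 ≈ 0.1306643.
Standard error under H₀: √(0.11×0.89/2273) = 0.0065628.
z = (0.1306643 − 0.11)/0.0065628 = 0.0206643/0.0065628 = 3.1487.
p-value = P(Z < 3.149) ≈ 0.9992, so at α = 0.1 we fail to reject H₀.

z = 3.1487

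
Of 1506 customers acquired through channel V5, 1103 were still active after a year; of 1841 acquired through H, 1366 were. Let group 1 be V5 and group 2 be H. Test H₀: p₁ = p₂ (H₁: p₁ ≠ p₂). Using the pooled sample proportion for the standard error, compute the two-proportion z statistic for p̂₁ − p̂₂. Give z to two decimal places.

z = -0.63

p̂₁ = 1103/1506 ≈ 0.7324, p̂₂ = 1366/1841 ≈ 0.7420.
Pooled p̂ = (1103+1366)/(1506+1841) = 2469/3347 = 0.7377.
SE = √(p̂(1−p̂)(1/n₁+1/n₂)) = √(0.7377·0.2623·0.00120719) = √(0.000233604) = 0.0153.
z = (0.7324 − 0.7420)/0.0153 = -0.0096/0.0153 = -0.63.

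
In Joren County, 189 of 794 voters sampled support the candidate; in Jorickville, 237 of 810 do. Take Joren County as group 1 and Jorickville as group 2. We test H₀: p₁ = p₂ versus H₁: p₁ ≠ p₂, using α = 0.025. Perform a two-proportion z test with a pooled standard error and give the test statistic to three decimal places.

z = -2.474

p̂₁ = 189/794 = 0.238035, p̂₂ = 237/810 = 0.292593.
Pooled p̂ = (189+237)/(794+810) = 426/1604 = 0.265586.
SE = √(0.19505 × 0.00249401) = 0.022056.
z = (0.238035 − 0.292593)/0.022056 = -0.054558/0.022056 = -2.474.
Two-sided p-value ≈ 2·Φ(−2.474) = 0.0134. With α = 0.025, reject H₀.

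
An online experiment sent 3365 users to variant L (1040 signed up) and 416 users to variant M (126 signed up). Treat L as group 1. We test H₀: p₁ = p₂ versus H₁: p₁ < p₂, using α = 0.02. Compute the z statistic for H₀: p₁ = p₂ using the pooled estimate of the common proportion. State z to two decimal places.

z = 0.26

p̂₁ = 1040/3365 = 0.3091, p̂₂ = 126/416 = 0.3029.
Pooled p̂ = (1040+126)/(3365+416) = 1166/3781 = 0.3084.
SE = √(p̂(1−p̂)(1/n₁+1/n₂)) = √(0.3084·0.6916·0.00270102) = √(0.000576083) = 0.0240.
z = (0.3091 − 0.3029)/0.0240 = 0.0062/0.0240 = 0.26.
p-value = P(Z < 0.257) ≈ 0.6016, so at α = 0.02 we fail to reject H₀.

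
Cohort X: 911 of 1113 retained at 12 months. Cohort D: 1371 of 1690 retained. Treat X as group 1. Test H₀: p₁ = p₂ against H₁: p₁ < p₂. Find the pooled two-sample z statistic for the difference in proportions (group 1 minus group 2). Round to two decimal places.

z = 0.48

p̂₁ = 911/1113 ≈ 0.81851, p̂₂ = 1371/1690 ≈ 0.81124.
Pooled p̂ = (911+1371)/(1113+1690) = 2282/2803 = 0.81413.
SE = √(0.151324 × 0.00149019) = 0.01502.
z = (0.81851 − 0.81124)/0.01502 = 0.00727/0.01502 = 0.48.
p-value = P(Z < 0.484) ≈ 0.6858.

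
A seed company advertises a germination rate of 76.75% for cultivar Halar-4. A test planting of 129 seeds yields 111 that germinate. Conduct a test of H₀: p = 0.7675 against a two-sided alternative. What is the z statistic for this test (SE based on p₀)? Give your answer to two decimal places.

p̂ = 111/129 = 0.8605.
SE = √(p₀(1−p₀)/n) = √(0.17844/129) = 0.0372.
z = (0.8605 − 0.7675)/0.0372 = 0.0930/0.0372 = 2.50.

z = 2.50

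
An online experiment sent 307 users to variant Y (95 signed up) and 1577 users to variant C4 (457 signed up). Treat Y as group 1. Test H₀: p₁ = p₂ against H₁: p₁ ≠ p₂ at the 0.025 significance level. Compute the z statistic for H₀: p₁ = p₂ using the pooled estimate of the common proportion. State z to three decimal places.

z = 0.692

p̂₁ = 95/307 ≈ 0.30945, p̂₂ = 457/1577 ≈ 0.28979.
Pooled p̂ = (95+457)/(307+1577) = 552/1884 = 0.29299.
SE = √(0.207148 × 0.00389144) = 0.02839.
z = (0.30945 − 0.28979)/0.02839 = 0.01966/0.02839 = 0.692.
p-value = 2·P(Z > 0.692) ≈ 0.4888. With α = 0.025, fail to reject H₀.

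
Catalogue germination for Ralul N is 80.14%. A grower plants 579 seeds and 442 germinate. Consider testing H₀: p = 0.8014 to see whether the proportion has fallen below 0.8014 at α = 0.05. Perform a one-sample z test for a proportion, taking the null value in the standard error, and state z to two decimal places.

z = -2.29

p̂ = 442/579 ≈ 0.7634.
Under H₀, SE = √(0.8014·0.1986/579) = √(0.000274884) = 0.0166.
z = (0.7634 − 0.8014)/0.0166 = -0.0380/0.0166 = -2.29.
p-value = P(Z < -2.293) ≈ 0.0109; since p < α = 0.05, reject H₀.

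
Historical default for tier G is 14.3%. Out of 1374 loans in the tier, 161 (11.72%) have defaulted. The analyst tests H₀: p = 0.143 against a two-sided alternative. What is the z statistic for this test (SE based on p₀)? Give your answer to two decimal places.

p̂ = 161/1374 ≈ 0.117176.
Under H₀, SE = √(0.143·0.857/1374) = √(8.91929e-05) = 0.009444.
z = (0.117176 − 0.143)/0.009444 = -0.025824/0.009444 = -2.73.
Two-sided p-value ≈ 2·Φ(−2.734) = 0.0063.

z = -2.73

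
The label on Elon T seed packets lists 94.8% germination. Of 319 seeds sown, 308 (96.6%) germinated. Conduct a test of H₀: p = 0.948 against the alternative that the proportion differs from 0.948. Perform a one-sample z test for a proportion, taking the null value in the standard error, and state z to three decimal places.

z = 1.409

p̂ = 308/319 ≈ 0.96552.
Under H₀, SE = √(0.948·0.052/319) = √(0.000154533) = 0.01243.
z = (0.96552 − 0.948)/0.01243 = 0.01752/0.01243 = 1.409.
Two-sided p-value ≈ 2·Φ(−1.409) = 0.1588.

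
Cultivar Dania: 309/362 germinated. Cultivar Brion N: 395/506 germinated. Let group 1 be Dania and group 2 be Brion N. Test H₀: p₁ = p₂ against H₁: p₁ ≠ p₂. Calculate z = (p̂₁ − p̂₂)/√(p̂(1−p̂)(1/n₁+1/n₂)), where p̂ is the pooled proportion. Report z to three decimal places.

p̂₁ = 309/362 = 0.85359, p̂₂ = 395/506 = 0.78063.
Pooled p̂ = (309+395)/(362+506) = 704/868 = 0.81106.
SE = √(p̂(1−p̂)(1/n₁+1/n₂)) = √(0.81106·0.18894·0.00473872) = √(0.000726169) = 0.02695.
z = (0.85359 − 0.78063)/0.02695 = 0.07296/0.02695 = 2.707.
p-value = 2·P(Z > 2.707) ≈ 0.0068.

z = 2.707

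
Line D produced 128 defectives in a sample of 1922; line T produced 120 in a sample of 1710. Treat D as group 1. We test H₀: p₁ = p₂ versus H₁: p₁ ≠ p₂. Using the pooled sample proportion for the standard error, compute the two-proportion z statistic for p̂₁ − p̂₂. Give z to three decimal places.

p̂₁ = 128/1922 = 0.06660, p̂₂ = 120/1710 = 0.07018.
Pooled p̂ = (128+120)/(1922+1710) = 248/3632 = 0.06828.
SE = √(0.0636195 × 0.00110509) = 0.00838.
z = (0.06660 − 0.07018)/0.00838 = -0.00358/0.00838 = -0.427.

z = -0.427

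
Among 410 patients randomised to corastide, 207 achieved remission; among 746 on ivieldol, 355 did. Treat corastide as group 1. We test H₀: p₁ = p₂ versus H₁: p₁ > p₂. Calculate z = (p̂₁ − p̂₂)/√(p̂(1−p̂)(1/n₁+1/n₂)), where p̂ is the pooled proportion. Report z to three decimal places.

p̂₁ = 207/410 = 0.50488, p̂₂ = 355/746 = 0.47587.
Pooled p̂ = (207+355)/(410+746) = 562/1156 = 0.48616.
SE = √(p̂(1−p̂)(1/n₁+1/n₂)) = √(0.48616·0.51384·0.00377951) = √(0.000944153) = 0.03073.
z = (0.50488 − 0.47587)/0.03073 = 0.02901/0.03073 = 0.944.

z = 0.944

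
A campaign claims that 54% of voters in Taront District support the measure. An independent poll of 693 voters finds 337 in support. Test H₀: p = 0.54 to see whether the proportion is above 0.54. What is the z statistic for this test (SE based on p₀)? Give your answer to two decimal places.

z = -2.84

p̂ = 337/693 = 0.4863.
Under H₀, SE = √(0.54·0.46/693) = √(0.000358442) = 0.0189.
z = (0.4863 − 0.54)/0.0189 = -0.0537/0.0189 = -2.84.
p-value = P(Z > -2.837) ≈ 0.9977.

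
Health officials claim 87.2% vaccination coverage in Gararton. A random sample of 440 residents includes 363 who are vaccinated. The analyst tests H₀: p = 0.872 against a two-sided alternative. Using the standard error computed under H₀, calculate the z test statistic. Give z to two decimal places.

z = -2.95

p̂ = 363/440 = 0.82500.
Standard error under H₀: √(0.872×0.128/440) = 0.01593.
z = (0.82500 − 0.872)/0.01593 = -0.04700/0.01593 = -2.95.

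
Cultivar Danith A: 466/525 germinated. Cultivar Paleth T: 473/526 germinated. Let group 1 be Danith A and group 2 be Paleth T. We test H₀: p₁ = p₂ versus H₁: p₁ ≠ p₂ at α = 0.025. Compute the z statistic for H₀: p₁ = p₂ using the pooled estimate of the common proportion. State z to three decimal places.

p̂₁ = 466/525 = 0.88762, p̂₂ = 473/526 = 0.89924.
Pooled p̂ = (466+473)/(525+526) = 939/1051 = 0.89343.
SE = √(0.095209 × 0.0038059) = 0.01904.
z = (0.88762 − 0.89924)/0.01904 = -0.01162/0.01904 = -0.610.
Two-sided p-value ≈ 2·Φ(−0.610) = 0.5416; since p > α = 0.025, fail to reject H₀.

z = -0.610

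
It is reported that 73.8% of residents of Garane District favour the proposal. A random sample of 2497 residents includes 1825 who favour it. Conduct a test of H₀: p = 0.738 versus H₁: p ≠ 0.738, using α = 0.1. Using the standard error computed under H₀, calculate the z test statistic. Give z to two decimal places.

z = -0.81

p̂ = 1825/2497 = 0.7309.
Under H₀, SE = √(0.738·0.262/2497) = √(7.74353e-05) = 0.0088.
z = (0.7309 − 0.738)/0.0088 = -0.0071/0.0088 = -0.81.
Two-sided p-value ≈ 2·Φ(−0.809) = 0.4183; since p > α = 0.1, fail to reject H₀.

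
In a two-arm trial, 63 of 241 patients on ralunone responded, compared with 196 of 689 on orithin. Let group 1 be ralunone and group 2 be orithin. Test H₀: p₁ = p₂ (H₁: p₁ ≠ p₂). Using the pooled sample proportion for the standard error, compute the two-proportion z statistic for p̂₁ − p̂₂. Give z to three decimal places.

z = -0.687

p̂₁ = 63/241 ≈ 0.26141, p̂₂ = 196/689 ≈ 0.28447.
Pooled p̂ = (63+196)/(241+689) = 259/930 = 0.27849.
SE = √(0.200935 × 0.00560076) = 0.03355.
z = (0.26141 − 0.28447)/0.03355 = -0.02306/0.03355 = -0.687.
p-value = 2·P(Z > 0.687) ≈ 0.4918.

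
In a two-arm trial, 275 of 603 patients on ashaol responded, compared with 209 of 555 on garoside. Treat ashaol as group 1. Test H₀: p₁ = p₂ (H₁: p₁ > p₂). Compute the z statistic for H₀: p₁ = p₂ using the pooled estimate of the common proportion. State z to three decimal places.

p̂₁ = 275/603 = 0.45605, p̂₂ = 209/555 = 0.37658.
Pooled p̂ = (275+209)/(603+555) = 484/1158 = 0.41796.
SE = √(0.24327 × 0.00346018) = 0.02901.
z = (0.45605 − 0.37658)/0.02901 = 0.07947/0.02901 = 2.739.
p-value = P(Z > 2.739) ≈ 0.0031.

z = 2.739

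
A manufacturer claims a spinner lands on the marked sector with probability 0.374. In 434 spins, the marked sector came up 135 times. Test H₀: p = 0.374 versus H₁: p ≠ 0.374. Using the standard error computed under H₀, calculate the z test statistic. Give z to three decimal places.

z = -2.710

p̂ = 135/434 ≈ 0.311060.
SE = √(p₀(1−p₀)/n) = √(0.23412/434) = 0.023226.
z = (0.311060 − 0.374)/0.023226 = -0.062940/0.023226 = -2.710.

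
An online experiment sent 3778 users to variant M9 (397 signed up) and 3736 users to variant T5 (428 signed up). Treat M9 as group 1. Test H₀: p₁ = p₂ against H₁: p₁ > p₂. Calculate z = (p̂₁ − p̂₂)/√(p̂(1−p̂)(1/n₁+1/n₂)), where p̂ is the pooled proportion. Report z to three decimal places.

p̂₁ = 397/3778 ≈ 0.105082, p̂₂ = 428/3736 ≈ 0.114561.
Pooled p̂ = (397+428)/(3778+3736) = 825/7514 = 0.109795.
SE = √(p̂(1−p̂)(1/n₁+1/n₂)) = √(0.109795·0.890205·0.000532356) = √(5.20326e-05) = 0.007213.
z = (0.105082 − 0.114561)/0.007213 = -0.009479/0.007213 = -1.314.

z = -1.314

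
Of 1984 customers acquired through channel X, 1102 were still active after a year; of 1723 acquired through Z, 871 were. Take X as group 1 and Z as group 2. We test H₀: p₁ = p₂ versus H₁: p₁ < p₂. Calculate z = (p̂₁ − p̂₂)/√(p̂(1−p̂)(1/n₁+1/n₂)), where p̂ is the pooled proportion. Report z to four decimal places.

p̂₁ = 1102/1984 ≈ 0.555444, p̂₂ = 871/1723 ≈ 0.505514.
Pooled p̂ = (1102+871)/(1984+1723) = 1973/3707 = 0.532236.
SE = √(0.248961 × 0.00108442) = 0.016431.
z = (0.555444 − 0.505514)/0.016431 = 0.049930/0.016431 = 3.0388.
p-value = P(Z < 3.039) ≈ 0.9988.

z = 3.0388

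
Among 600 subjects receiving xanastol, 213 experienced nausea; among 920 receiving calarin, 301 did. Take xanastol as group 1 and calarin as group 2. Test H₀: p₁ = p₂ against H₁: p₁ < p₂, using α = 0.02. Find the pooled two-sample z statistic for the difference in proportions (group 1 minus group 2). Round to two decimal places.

p̂₁ = 213/600 = 0.3550, p̂₂ = 301/920 = 0.3272.
Pooled p̂ = (213+301)/(600+920) = 514/1520 = 0.3382.
SE = √(p̂(1−p̂)(1/n₁+1/n₂)) = √(0.3382·0.6618·0.00275362) = √(0.000616281) = 0.0248.
z = (0.3550 − 0.3272)/0.0248 = 0.0278/0.0248 = 1.12.
p-value = P(Z < 1.121) ≈ 0.8688, so at α = 0.02 we fail to reject H₀.

z = 1.12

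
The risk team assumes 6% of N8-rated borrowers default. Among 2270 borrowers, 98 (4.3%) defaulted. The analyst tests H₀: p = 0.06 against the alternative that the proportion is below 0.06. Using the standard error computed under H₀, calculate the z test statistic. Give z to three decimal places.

p̂ = 98/2270 ≈ 0.043172.
Standard error under H₀: √(0.06×0.94/2270) = 0.004985.
z = (0.043172 − 0.06)/0.004985 = -0.016828/0.004985 = -3.376.
p-value = P(Z < -3.376) ≈ 0.0004.

z = -3.376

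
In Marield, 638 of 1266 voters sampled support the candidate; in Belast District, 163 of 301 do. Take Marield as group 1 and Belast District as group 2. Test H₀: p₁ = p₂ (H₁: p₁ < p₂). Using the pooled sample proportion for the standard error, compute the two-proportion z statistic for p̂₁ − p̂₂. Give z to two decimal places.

p̂₁ = 638/1266 = 0.5039, p̂₂ = 163/301 = 0.5415.
Pooled p̂ = (638+163)/(1266+301) = 801/1567 = 0.5112.
SE = √(0.249875 × 0.00411215) = 0.0321.
z = (0.5039 − 0.5415)/0.0321 = -0.0376/0.0321 = -1.17.

z = -1.17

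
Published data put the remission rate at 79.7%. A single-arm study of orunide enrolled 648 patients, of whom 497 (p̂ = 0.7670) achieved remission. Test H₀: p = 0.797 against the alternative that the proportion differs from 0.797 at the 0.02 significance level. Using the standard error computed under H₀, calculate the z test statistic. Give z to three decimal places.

p̂ = 497/648 = 0.76698.
SE = √(p₀(1−p₀)/n) = √(0.16179/648) = 0.01580.
z = (0.76698 − 0.797)/0.01580 = -0.03002/0.01580 = -1.900.
p-value = 2·P(Z > 1.900) ≈ 0.0574, so at α = 0.02 we fail to reject H₀.

z = -1.900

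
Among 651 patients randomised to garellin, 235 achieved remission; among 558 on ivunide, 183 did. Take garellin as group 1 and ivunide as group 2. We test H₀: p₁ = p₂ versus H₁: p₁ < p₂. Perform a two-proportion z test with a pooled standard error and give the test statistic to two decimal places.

z = 1.20

p̂₁ = 235/651 = 0.3610, p̂₂ = 183/558 = 0.3280.
Pooled p̂ = (235+183)/(651+558) = 418/1209 = 0.3457.
SE = √(0.226204 × 0.00332821) = 0.0274.
z = (0.3610 − 0.3280)/0.0274 = 0.0330/0.0274 = 1.20.
p-value = P(Z < 1.204) ≈ 0.8856.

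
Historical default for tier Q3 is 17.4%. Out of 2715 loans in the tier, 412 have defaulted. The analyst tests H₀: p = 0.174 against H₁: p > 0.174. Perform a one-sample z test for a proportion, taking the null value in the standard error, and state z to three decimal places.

z = -3.058

p̂ = 412/2715 = 0.151750.
Standard error under H₀: √(0.174×0.826/2715) = 0.007276.
z = (0.151750 − 0.174)/0.007276 = -0.022250/0.007276 = -3.058.
p-value = P(Z > -3.058) ≈ 0.9989.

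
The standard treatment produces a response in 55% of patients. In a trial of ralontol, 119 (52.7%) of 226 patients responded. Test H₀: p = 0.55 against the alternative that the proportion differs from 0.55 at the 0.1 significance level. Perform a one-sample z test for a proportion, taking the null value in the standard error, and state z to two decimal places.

p̂ = 119/226 = 0.5265.
Under H₀, SE = √(0.55·0.45/226) = √(0.00109513) = 0.0331.
z = (0.5265 − 0.55)/0.0331 = -0.0235/0.0331 = -0.71.
Two-sided p-value ≈ 2·Φ(−0.709) = 0.4785; since p > α = 0.1, fail to reject H₀.

z = -0.71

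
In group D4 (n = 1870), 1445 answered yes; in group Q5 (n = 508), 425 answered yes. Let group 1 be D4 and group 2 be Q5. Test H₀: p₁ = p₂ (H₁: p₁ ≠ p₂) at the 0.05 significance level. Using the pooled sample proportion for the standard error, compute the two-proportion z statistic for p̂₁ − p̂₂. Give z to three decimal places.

p̂₁ = 1445/1870 = 0.77273, p̂₂ = 425/508 = 0.83661.
Pooled p̂ = (1445+425)/(1870+508) = 1870/2378 = 0.78638.
SE = √(p̂(1−p̂)(1/n₁+1/n₂)) = √(0.78638·0.21362·0.00250326) = √(0.000420521) = 0.02051.
z = (0.77273 − 0.83661)/0.02051 = -0.06388/0.02051 = -3.115.
Two-sided p-value ≈ 2·Φ(−3.115) = 0.0018, so at α = 0.05 we reject H₀.

z = -3.115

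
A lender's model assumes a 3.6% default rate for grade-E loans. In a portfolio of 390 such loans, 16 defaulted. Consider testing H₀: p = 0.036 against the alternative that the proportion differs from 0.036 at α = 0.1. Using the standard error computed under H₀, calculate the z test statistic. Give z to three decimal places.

p̂ = 16/390 ≈ 0.04103.
Standard error under H₀: √(0.036×0.964/390) = 0.00943.
z = (0.04103 − 0.036)/0.00943 = 0.00503/0.00943 = 0.533.
Two-sided p-value ≈ 2·Φ(−0.533) = 0.5942; since p > α = 0.1, fail to reject H₀.

z = 0.533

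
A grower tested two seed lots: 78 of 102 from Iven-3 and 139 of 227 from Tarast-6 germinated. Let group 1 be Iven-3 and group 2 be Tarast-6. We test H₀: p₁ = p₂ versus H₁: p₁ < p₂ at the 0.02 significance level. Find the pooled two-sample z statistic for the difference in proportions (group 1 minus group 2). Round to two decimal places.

p̂₁ = 78/102 ≈ 0.7647, p̂₂ = 139/227 ≈ 0.6123.
Pooled p̂ = (78+139)/(102+227) = 217/329 = 0.6596.
SE = √(0.224536 × 0.0142092) = 0.0565.
z = (0.7647 − 0.6123)/0.0565 = 0.1524/0.0565 = 2.70.
p-value = P(Z < 2.698) ≈ 0.9965. With α = 0.02, fail to reject H₀.

z = 2.70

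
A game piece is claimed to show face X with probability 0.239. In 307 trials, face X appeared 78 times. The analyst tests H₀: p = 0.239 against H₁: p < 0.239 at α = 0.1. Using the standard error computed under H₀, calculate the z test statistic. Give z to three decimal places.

p̂ = 78/307 = 0.25407.
SE = √(p₀(1−p₀)/n) = √(0.18188/307) = 0.02434.
z = (0.25407 − 0.239)/0.02434 = 0.01507/0.02434 = 0.619.
p-value = P(Z < 0.619) ≈ 0.7321, so at α = 0.1 we fail to reject H₀.

z = 0.619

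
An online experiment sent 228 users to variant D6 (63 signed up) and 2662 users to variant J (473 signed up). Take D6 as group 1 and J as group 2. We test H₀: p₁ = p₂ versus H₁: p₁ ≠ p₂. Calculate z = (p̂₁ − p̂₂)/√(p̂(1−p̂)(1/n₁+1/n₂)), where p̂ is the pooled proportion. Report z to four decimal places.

p̂₁ = 63/228 = 0.2763158, p̂₂ = 473/2662 = 0.1776860.
Pooled p̂ = (63+473)/(228+2662) = 536/2890 = 0.1854671.
SE = √(0.151069 × 0.00476162) = 0.0268204.
z = (0.2763158 − 0.1776860)/0.0268204 = 0.0986298/0.0268204 = 3.6774.
Two-sided p-value ≈ 2·Φ(−3.677) = 0.0002.

z = 3.6774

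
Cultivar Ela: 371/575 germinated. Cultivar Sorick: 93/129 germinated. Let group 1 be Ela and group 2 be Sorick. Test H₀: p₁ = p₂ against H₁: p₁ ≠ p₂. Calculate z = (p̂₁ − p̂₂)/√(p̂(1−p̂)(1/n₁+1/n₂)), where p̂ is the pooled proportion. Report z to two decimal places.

p̂₁ = 371/575 ≈ 0.6452, p̂₂ = 93/129 ≈ 0.7209.
Pooled p̂ = (371+93)/(575+129) = 464/704 = 0.6591.
SE = √(p̂(1−p̂)(1/n₁+1/n₂)) = √(0.6591·0.3409·0.00949107) = √(0.00213255) = 0.0462.
z = (0.6452 − 0.7209)/0.0462 = -0.0757/0.0462 = -1.64.

z = -1.64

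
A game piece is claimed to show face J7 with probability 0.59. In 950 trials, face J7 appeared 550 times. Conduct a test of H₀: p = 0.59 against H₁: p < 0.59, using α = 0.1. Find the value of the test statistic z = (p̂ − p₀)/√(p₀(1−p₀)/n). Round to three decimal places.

z = -0.693

p̂ = 550/950 = 0.578947.
SE = √(p₀(1−p₀)/n) = √(0.2419/950) = 0.015957.
z = (0.578947 − 0.59)/0.015957 = -0.011053/0.015957 = -0.693.
p-value = P(Z < -0.693) ≈ 0.2443, so at α = 0.1 we fail to reject H₀.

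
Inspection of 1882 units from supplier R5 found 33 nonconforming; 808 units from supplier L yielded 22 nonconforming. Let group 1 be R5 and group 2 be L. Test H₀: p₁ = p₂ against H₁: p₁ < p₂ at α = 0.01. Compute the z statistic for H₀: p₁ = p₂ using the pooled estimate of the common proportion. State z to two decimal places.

z = -1.63

p̂₁ = 33/1882 = 0.01753, p̂₂ = 22/808 = 0.02723.
Pooled p̂ = (33+22)/(1882+808) = 55/2690 = 0.02045.
SE = √(p̂(1−p̂)(1/n₁+1/n₂)) = √(0.02045·0.97955·0.00176897) = √(3.54291e-05) = 0.00595.
z = (0.01753 − 0.02723)/0.00595 = -0.00970/0.00595 = -1.63.
p-value = P(Z < -1.628) ≈ 0.0517, so at α = 0.01 we fail to reject H₀.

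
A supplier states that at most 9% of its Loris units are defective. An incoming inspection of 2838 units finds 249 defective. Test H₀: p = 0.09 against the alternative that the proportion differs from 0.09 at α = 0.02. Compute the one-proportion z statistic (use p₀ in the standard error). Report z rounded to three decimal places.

z = -0.421

p̂ = 249/2838 = 0.08774.
SE = √(p₀(1−p₀)/n) = √(0.0819/2838) = 0.00537.
z = (0.08774 − 0.09)/0.00537 = -0.00226/0.00537 = -0.421.
Two-sided p-value ≈ 2·Φ(−0.421) = 0.6737. With α = 0.02, fail to reject H₀.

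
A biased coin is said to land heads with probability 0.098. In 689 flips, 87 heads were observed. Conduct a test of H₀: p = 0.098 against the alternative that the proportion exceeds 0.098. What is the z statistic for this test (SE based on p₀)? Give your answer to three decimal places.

p̂ = 87/689 = 0.126270.
Standard error under H₀: √(0.098×0.902/689) = 0.011327.
z = (0.126270 − 0.098)/0.011327 = 0.028270/0.011327 = 2.496.
p-value = P(Z > 2.496) ≈ 0.0063.

z = 2.496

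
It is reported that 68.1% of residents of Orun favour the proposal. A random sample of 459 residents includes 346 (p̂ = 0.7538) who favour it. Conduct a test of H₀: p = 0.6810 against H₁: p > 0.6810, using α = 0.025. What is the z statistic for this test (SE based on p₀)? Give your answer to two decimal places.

z = 3.35

p̂ = 346/459 ≈ 0.75381.
Standard error under H₀: √(0.681×0.319/459) = 0.02176.
z = (0.75381 − 0.681)/0.02176 = 0.07281/0.02176 = 3.35.
p-value = P(Z > 3.347) ≈ 0.0004; since p < α = 0.025, reject H₀.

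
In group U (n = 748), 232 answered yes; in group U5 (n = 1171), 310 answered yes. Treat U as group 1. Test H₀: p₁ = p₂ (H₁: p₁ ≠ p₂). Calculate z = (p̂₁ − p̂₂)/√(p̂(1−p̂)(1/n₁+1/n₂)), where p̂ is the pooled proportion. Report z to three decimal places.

z = 2.156

p̂₁ = 232/748 ≈ 0.31016, p̂₂ = 310/1171 ≈ 0.26473.
Pooled p̂ = (232+310)/(748+1171) = 542/1919 = 0.28244.
SE = √(p̂(1−p̂)(1/n₁+1/n₂)) = √(0.28244·0.71756·0.00219087) = √(0.000444017) = 0.02107.
z = (0.31016 − 0.26473)/0.02107 = 0.04543/0.02107 = 2.156.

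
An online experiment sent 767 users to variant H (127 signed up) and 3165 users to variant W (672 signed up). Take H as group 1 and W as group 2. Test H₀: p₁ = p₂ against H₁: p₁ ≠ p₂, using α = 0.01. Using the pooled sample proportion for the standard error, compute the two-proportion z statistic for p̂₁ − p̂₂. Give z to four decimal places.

p̂₁ = 127/767 = 0.1655802, p̂₂ = 672/3165 = 0.2123223.
Pooled p̂ = (127+672)/(767+3165) = 799/3932 = 0.2032045.
SE = √(p̂(1−p̂)(1/n₁+1/n₂)) = √(0.2032045·0.7967955·0.00161974) = √(0.000262255) = 0.0161943.
z = (0.1655802 − 0.2123223)/0.0161943 = -0.0467421/0.0161943 = -2.8863.
Two-sided p-value ≈ 2·Φ(−2.886) = 0.0039, so at α = 0.01 we reject H₀.

z = -2.8863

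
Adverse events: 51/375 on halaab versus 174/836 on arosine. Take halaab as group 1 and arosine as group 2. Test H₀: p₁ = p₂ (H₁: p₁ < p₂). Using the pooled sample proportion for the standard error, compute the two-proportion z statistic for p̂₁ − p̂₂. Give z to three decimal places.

z = -2.984

p̂₁ = 51/375 ≈ 0.13600, p̂₂ = 174/836 ≈ 0.20813.
Pooled p̂ = (51+174)/(375+836) = 225/1211 = 0.18580.
SE = √(p̂(1−p̂)(1/n₁+1/n₂)) = √(0.18580·0.81420·0.00386284) = √(0.000584356) = 0.02417.
z = (0.13600 − 0.20813)/0.02417 = -0.07213/0.02417 = -2.984.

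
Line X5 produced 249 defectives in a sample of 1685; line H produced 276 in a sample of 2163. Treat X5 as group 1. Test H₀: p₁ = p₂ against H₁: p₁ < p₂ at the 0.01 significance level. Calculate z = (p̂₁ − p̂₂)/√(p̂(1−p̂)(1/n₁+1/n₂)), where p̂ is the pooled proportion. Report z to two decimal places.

p̂₁ = 249/1685 ≈ 0.14777, p̂₂ = 276/2163 ≈ 0.12760.
Pooled p̂ = (249+276)/(1685+2163) = 525/3848 = 0.13643.
SE = √(p̂(1−p̂)(1/n₁+1/n₂)) = √(0.13643·0.86357·0.00105579) = √(0.000124394) = 0.01115.
z = (0.14777 − 0.12760)/0.01115 = 0.02017/0.01115 = 1.81.
p-value = P(Z < 1.809) ≈ 0.9648; since p > α = 0.01, fail to reject H₀.

z = 1.81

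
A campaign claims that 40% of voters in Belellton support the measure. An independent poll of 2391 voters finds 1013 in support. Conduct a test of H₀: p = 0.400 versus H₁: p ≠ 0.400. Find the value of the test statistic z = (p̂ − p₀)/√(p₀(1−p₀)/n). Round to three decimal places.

z = 2.363

p̂ = 1013/2391 = 0.423672.
Under H₀, SE = √(0.4·0.6/2391) = √(0.000100376) = 0.010019.
z = (0.423672 − 0.4)/0.010019 = 0.023672/0.010019 = 2.363.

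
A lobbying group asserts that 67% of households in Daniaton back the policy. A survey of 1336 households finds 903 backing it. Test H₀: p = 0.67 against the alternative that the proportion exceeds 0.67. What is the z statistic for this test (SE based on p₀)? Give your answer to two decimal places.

p̂ = 903/1336 ≈ 0.6759.
Under H₀, SE = √(0.67·0.33/1336) = √(0.000165494) = 0.0129.
z = (0.6759 − 0.67)/0.0129 = 0.0059/0.0129 = 0.46.
p-value = P(Z > 0.458) ≈ 0.3233.

z = 0.46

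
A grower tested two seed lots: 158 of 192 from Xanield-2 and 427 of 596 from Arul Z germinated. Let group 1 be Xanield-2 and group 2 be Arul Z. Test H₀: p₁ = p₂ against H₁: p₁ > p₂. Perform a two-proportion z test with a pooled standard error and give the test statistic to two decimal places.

z = 2.93

p̂₁ = 158/192 ≈ 0.8229, p̂₂ = 427/596 ≈ 0.7164.
Pooled p̂ = (158+427)/(192+596) = 585/788 = 0.7424.
SE = √(p̂(1−p̂)(1/n₁+1/n₂)) = √(0.7424·0.2576·0.00688619) = √(0.00131698) = 0.0363.
z = (0.8229 − 0.7164)/0.0363 = 0.1065/0.0363 = 2.93.
p-value = P(Z > 2.934) ≈ 0.0017.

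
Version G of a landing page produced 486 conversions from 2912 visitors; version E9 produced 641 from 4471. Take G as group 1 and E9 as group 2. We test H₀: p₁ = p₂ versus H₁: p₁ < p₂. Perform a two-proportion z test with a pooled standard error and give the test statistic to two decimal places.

p̂₁ = 486/2912 = 0.16690, p̂₂ = 641/4471 = 0.14337.
Pooled p̂ = (486+641)/(2912+4471) = 1127/7383 = 0.15265.
SE = √(0.129347 × 0.00056707) = 0.00856.
z = (0.16690 − 0.14337)/0.00856 = 0.02353/0.00856 = 2.75.
p-value = P(Z < 2.747) ≈ 0.9970.

z = 2.75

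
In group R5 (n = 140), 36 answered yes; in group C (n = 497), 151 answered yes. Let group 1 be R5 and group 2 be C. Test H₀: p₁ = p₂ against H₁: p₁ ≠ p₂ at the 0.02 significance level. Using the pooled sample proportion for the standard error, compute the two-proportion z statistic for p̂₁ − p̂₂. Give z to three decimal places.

z = -1.071

p̂₁ = 36/140 = 0.25714, p̂₂ = 151/497 = 0.30382.
Pooled p̂ = (36+151)/(140+497) = 187/637 = 0.29356.
SE = √(0.207384 × 0.00915493) = 0.04357.
z = (0.25714 − 0.30382)/0.04357 = -0.04668/0.04357 = -1.071.
Two-sided p-value ≈ 2·Φ(−1.071) = 0.2840, so at α = 0.02 we fail to reject H₀.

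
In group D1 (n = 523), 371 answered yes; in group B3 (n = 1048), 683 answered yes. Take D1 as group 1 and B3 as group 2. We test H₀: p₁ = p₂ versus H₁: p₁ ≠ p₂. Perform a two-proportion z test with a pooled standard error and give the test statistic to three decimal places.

p̂₁ = 371/523 = 0.709369, p̂₂ = 683/1048 = 0.651718.
Pooled p̂ = (371+683)/(523+1048) = 1054/1571 = 0.670910.
SE = √(0.22079 × 0.00286624) = 0.025156.
z = (0.709369 − 0.651718)/0.025156 = 0.057651/0.025156 = 2.292.

z = 2.292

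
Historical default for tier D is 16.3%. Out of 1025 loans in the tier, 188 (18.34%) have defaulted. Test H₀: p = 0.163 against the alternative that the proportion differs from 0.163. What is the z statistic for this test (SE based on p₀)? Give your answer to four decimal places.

p̂ = 188/1025 = 0.183415.
SE = √(p₀(1−p₀)/n) = √(0.13643/1025) = 0.011537.
z = (0.183415 − 0.163)/0.011537 = 0.020415/0.011537 = 1.7695.
Two-sided p-value ≈ 2·Φ(−1.769) = 0.0768.

z = 1.7695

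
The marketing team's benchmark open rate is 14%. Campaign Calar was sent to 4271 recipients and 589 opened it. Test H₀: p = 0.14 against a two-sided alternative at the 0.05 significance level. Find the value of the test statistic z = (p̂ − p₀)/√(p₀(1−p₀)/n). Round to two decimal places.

p̂ = 589/4271 ≈ 0.13791.
Standard error under H₀: √(0.14×0.86/4271) = 0.00531.
z = (0.13791 − 0.14)/0.00531 = -0.00209/0.00531 = -0.39.
p-value = 2·P(Z > 0.394) ≈ 0.6934, so at α = 0.05 we fail to reject H₀.

z = -0.39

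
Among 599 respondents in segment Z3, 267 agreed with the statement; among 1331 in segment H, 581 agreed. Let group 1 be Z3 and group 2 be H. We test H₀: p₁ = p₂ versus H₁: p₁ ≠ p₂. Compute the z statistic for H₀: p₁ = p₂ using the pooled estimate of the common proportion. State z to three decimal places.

z = 0.378

p̂₁ = 267/599 = 0.44574, p̂₂ = 581/1331 = 0.43651.
Pooled p̂ = (267+581)/(599+1331) = 848/1930 = 0.43938.
SE = √(p̂(1−p̂)(1/n₁+1/n₂)) = √(0.43938·0.56062·0.00242076) = √(0.000596295) = 0.02442.
z = (0.44574 − 0.43651)/0.02442 = 0.00923/0.02442 = 0.378.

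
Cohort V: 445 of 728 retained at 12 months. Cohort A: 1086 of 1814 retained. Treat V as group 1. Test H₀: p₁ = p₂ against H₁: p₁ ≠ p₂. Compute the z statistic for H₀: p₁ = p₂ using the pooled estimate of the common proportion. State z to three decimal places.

z = 0.586

p̂₁ = 445/728 = 0.61126, p̂₂ = 1086/1814 = 0.59868.
Pooled p̂ = (445+1086)/(728+1814) = 1531/2542 = 0.60228.
SE = √(0.239538 × 0.00192489) = 0.02147.
z = (0.61126 − 0.59868)/0.02147 = 0.01258/0.02147 = 0.586.
Two-sided p-value ≈ 2·Φ(−0.586) = 0.5578.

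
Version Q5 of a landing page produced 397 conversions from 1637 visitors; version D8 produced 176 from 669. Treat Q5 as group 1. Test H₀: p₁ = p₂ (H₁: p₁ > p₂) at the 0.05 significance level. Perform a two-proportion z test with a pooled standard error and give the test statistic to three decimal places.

z = -1.037

p̂₁ = 397/1637 ≈ 0.24252, p̂₂ = 176/669 ≈ 0.26308.
Pooled p̂ = (397+176)/(1637+669) = 573/2306 = 0.24848.
SE = √(0.186739 × 0.00210564) = 0.01983.
z = (0.24252 − 0.26308)/0.01983 = -0.02056/0.01983 = -1.037.
p-value = P(Z > -1.037) ≈ 0.8501, so at α = 0.05 we fail to reject H₀.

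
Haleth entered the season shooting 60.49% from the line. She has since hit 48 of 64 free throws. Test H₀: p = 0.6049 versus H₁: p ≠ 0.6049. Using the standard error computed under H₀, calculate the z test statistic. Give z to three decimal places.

p̂ = 48/64 ≈ 0.75000.
Standard error under H₀: √(0.6049×0.3951/64) = 0.06111.
z = (0.75000 − 0.6049)/0.06111 = 0.14510/0.06111 = 2.374.
Two-sided p-value ≈ 2·Φ(−2.374) = 0.0176.

z = 2.374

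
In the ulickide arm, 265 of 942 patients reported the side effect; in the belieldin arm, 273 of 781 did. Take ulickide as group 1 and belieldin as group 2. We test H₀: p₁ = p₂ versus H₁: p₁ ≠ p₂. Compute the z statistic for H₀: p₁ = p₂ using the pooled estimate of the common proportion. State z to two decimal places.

p̂₁ = 265/942 ≈ 0.28132, p̂₂ = 273/781 ≈ 0.34955.
Pooled p̂ = (265+273)/(942+781) = 538/1723 = 0.31225.
SE = √(0.214748 × 0.00234198) = 0.02243.
z = (0.28132 − 0.34955)/0.02243 = -0.06823/0.02243 = -3.04.

z = -3.04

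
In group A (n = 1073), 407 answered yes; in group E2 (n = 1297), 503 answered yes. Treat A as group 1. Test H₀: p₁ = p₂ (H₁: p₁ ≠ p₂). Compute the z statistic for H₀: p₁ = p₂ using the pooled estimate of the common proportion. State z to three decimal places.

z = -0.424

p̂₁ = 407/1073 ≈ 0.37931, p̂₂ = 503/1297 ≈ 0.38782.
Pooled p̂ = (407+503)/(1073+1297) = 910/2370 = 0.38397.
SE = √(0.236536 × 0.00170298) = 0.02007.
z = (0.37931 − 0.38782)/0.02007 = -0.00851/0.02007 = -0.424.
Two-sided p-value ≈ 2·Φ(−0.424) = 0.6716.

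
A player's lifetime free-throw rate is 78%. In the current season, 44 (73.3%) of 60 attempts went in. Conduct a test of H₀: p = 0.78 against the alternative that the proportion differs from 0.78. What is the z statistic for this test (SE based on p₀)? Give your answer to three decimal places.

p̂ = 44/60 = 0.73333.
SE = √(p₀(1−p₀)/n) = √(0.1716/60) = 0.05348.
z = (0.73333 − 0.78)/0.05348 = -0.04667/0.05348 = -0.873.

z = -0.873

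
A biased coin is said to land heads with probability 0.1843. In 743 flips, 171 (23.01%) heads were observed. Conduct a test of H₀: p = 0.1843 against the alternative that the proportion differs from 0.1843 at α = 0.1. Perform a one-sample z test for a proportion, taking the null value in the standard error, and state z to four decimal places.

z = 3.2232

p̂ = 171/743 ≈ 0.2301480.
Under H₀, SE = √(0.1843·0.8157/743) = √(0.000202333) = 0.0142244.
z = (0.2301480 − 0.1843)/0.0142244 = 0.0458480/0.0142244 = 3.2232.
p-value = 2·P(Z > 3.223) ≈ 0.0013, so at α = 0.1 we reject H₀.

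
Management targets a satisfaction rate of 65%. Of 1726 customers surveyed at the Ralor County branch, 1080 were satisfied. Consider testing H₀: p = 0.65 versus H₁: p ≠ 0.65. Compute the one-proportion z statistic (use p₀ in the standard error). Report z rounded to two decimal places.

p̂ = 1080/1726 = 0.6257.
Under H₀, SE = √(0.65·0.35/1726) = √(0.000131808) = 0.0115.
z = (0.6257 − 0.65)/0.0115 = -0.0243/0.0115 = -2.11.

z = -2.11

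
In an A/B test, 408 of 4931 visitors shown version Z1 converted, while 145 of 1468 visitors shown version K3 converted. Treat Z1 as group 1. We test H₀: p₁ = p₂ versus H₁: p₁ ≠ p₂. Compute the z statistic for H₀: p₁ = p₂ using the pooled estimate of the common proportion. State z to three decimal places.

z = -1.919

p̂₁ = 408/4931 ≈ 0.082742, p̂₂ = 145/1468 ≈ 0.098774.
Pooled p̂ = (408+145)/(4931+1468) = 553/6399 = 0.086420.
SE = √(p̂(1−p̂)(1/n₁+1/n₂)) = √(0.086420·0.913580·0.000883998) = √(6.97928e-05) = 0.008354.
z = (0.082742 − 0.098774)/0.008354 = -0.016032/0.008354 = -1.919.
p-value = 2·P(Z > 1.919) ≈ 0.0550.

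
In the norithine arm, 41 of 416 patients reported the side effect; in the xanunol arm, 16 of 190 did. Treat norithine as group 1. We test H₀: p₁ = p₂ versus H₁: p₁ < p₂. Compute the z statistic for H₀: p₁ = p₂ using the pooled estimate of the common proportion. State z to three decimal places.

p̂₁ = 41/416 = 0.09856, p̂₂ = 16/190 = 0.08421.
Pooled p̂ = (41+16)/(416+190) = 57/606 = 0.09406.
SE = √(0.0852122 × 0.007667) = 0.02556.
z = (0.09856 − 0.08421)/0.02556 = 0.01435/0.02556 = 0.561.

z = 0.561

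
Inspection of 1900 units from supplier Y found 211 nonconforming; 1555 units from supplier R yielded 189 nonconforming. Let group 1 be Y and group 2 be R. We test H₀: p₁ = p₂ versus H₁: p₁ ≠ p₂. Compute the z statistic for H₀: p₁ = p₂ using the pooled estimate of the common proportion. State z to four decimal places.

p̂₁ = 211/1900 = 0.111053, p̂₂ = 189/1555 = 0.121543.
Pooled p̂ = (211+189)/(1900+1555) = 400/3455 = 0.115774.
SE = √(p̂(1−p̂)(1/n₁+1/n₂)) = √(0.115774·0.884226·0.0011694) = √(0.000119712) = 0.010941.
z = (0.111053 − 0.121543)/0.010941 = -0.010490/0.010941 = -0.9588.
Two-sided p-value ≈ 2·Φ(−0.959) = 0.3376.

z = -0.9588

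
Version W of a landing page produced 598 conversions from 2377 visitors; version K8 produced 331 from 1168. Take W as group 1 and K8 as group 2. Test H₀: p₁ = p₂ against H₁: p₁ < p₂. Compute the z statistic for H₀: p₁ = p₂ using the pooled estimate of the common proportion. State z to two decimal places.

p̂₁ = 598/2377 ≈ 0.25158, p̂₂ = 331/1168 ≈ 0.28339.
Pooled p̂ = (598+331)/(2377+1168) = 929/3545 = 0.26206.
SE = √(p̂(1−p̂)(1/n₁+1/n₂)) = √(0.26206·0.73794·0.00127686) = √(0.000246925) = 0.01571.
z = (0.25158 − 0.28339)/0.01571 = -0.03181/0.01571 = -2.02.
p-value = P(Z < -2.025) ≈ 0.0215.

z = -2.02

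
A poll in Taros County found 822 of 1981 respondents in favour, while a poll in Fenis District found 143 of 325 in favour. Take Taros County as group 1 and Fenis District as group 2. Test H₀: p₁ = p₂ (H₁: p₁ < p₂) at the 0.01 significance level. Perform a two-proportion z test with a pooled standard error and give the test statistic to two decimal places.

z = -0.85

p̂₁ = 822/1981 = 0.4149, p̂₂ = 143/325 = 0.4400.
Pooled p̂ = (822+143)/(1981+325) = 965/2306 = 0.4185.
SE = √(p̂(1−p̂)(1/n₁+1/n₂)) = √(0.4185·0.5815·0.00358172) = √(0.000871624) = 0.0295.
z = (0.4149 − 0.4400)/0.0295 = -0.0251/0.0295 = -0.85.
p-value = P(Z < -0.849) ≈ 0.1980; since p > α = 0.01, fail to reject H₀.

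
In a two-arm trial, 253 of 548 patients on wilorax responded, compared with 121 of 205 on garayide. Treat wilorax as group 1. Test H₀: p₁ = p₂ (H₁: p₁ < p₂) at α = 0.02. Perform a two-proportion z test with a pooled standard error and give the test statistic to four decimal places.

p̂₁ = 253/548 ≈ 0.461679, p̂₂ = 121/205 ≈ 0.590244.
Pooled p̂ = (253+121)/(548+205) = 374/753 = 0.496680.
SE = √(0.249989 × 0.00670287) = 0.040935.
z = (0.461679 − 0.590244)/0.040935 = -0.128565/0.040935 = -3.1407.
p-value = P(Z < -3.141) ≈ 0.0008; since p < α = 0.02, reject H₀.

z = -3.1407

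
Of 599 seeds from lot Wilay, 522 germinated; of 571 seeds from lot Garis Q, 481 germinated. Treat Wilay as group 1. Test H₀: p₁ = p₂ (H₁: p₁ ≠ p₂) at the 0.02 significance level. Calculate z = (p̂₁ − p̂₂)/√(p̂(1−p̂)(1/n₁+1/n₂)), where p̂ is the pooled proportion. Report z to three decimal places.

z = 1.421

p̂₁ = 522/599 = 0.87145, p̂₂ = 481/571 = 0.84238.
Pooled p̂ = (522+481)/(599+571) = 1003/1170 = 0.85726.
SE = √(0.122362 × 0.00342076) = 0.02046.
z = (0.87145 − 0.84238)/0.02046 = 0.02907/0.02046 = 1.421.
p-value = 2·P(Z > 1.421) ≈ 0.1553, so at α = 0.02 we fail to reject H₀.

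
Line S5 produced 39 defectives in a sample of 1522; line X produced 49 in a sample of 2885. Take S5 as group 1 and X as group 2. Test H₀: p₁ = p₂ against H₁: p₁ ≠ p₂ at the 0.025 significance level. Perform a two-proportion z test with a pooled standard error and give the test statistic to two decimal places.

p̂₁ = 39/1522 = 0.0256, p̂₂ = 49/2885 = 0.0170.
Pooled p̂ = (39+49)/(1522+2885) = 88/4407 = 0.0200.
SE = √(0.0195695 × 0.00100365) = 0.0044.
z = (0.0256 − 0.0170)/0.0044 = 0.0086/0.0044 = 1.95.
Two-sided p-value ≈ 2·Φ(−1.949) = 0.0512; since p > α = 0.025, fail to reject H₀.

z = 1.95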